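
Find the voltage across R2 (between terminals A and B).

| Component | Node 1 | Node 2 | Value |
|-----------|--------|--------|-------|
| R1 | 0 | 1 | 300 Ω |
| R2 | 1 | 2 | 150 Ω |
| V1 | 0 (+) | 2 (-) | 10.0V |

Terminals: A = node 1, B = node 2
R1 and R2 are in series across V1 (node 0 → node 1 → node 2), and the output A–B is taken across R2, so this is a voltage divider.
Series current: I = V1/(R1 + R2) = 10/(300 + 150) = 10/450 = 0.02222 A
V_R2 = I × R2 = V1 × R2/(R1 + R2) = 10 × 150/450 = 3.333 V

Final answer: 3.333 V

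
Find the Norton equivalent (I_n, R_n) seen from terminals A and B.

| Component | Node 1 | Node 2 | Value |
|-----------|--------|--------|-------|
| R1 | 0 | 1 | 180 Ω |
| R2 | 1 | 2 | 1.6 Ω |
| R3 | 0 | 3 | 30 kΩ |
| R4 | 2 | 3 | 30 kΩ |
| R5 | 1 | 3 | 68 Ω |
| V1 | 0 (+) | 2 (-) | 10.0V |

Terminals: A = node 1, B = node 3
Find the Thévenin equivalent first; then I_n = V_th/R_th and R_n = R_th.
Step 1 — V_th is the open-circuit voltage V_A - V_B (nothing connected across the terminals).
Nodal analysis, taking node 2 as the 0 V reference.
Source V1 fixes V_0 = 10 V.
KCL at each unknown node (sum of currents leaving = 0; resistances in Ω):
  Node 1: (V_1 - 10)/180 + (V_1 - 0)/1.6 + (V_1 - V_3)/68 = 0
  Node 3: (V_3 - 10)/30000 + (V_3 - 0)/30000 + (V_3 - V_1)/68 = 0
Collecting terms (coefficients in siemens):
  0.6453·V_1 - 0.01471·V_3 = 0.05556
  0.01477·V_3 - 0.01471·V_1 = 0.0003333
Determinant D = (0.6453)(0.01477) - (-0.01471)(-0.01471) = 0.009316
V_1 = [(0.05556)(0.01477) - (-0.01471)(0.0003333)]/D = 0.08862 V
V_3 = [(0.6453)(0.0003333) - (0.05556)(-0.01471)]/D = 0.1108 V
V_th = V_1 - V_3 = 0.08862 - 0.1108 = -0.02216 V
Step 2 — R_th: zero the source — replace V1 by a short circuit (node 2 merges into node 0) — and find the resistance seen between A (node 1) and B (node 3).
Reduce the network between node 1 (A) and node 3 (B) by series/parallel combination:
  Rp1 = R1 ‖ R2 (parallel, both between nodes 0 and 1) = 1/(1/180 + 1/1.6) = 1.586 Ω
  Rp2 = R3 ‖ R4 (parallel, both between nodes 0 and 3) = 1/(1/30000 + 1/30000) = 15000 Ω
  Rs1 = Rp1 + Rp2 (series, joined only at node 0) = 1.586 + 15000 = 15000 Ω
  Rp3 = R5 ‖ Rs1 (parallel, both between nodes 1 and 3) = 1/(1/68 + 1/15000) = 67.69 Ω
R_th = 67.69 Ω
I_n = V_th/R_th = -0.02216/67.69 = -0.0003274 A, and R_n = R_th = 67.69 Ω

Final answer: I_n = -0.0003274 A, R_n = 67.69 Ω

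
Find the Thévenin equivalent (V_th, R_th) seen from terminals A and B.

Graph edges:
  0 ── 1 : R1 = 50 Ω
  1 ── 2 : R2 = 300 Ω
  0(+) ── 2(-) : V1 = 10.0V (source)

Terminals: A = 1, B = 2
Step 1 — V_th is the open-circuit voltage V_A - V_B (nothing connected across the terminals).
Nodal analysis, taking node 2 as the 0 V reference.
Source V1 fixes V_0 = 10 V.
KCL at each unknown node (sum of currents leaving = 0; resistances in Ω):
  Node 1: (V_1 - 10)/50 + (V_1 - 0)/300 = 0
Collecting terms: 0.02333 × V_1 = 0.2  =>  V_1 = 8.571 V
V_th = V_1 - V_2 = 8.571 - 0 = 8.571 V
Step 2 — R_th: zero the source — replace V1 by a short circuit (node 2 merges into node 0) — and find the resistance seen between A (node 1) and B (node 0).
Reduce the network between node 1 (A) and node 0 (B) by series/parallel combination:
  Rp1 = R1 ‖ R2 (parallel, both between nodes 0 and 1) = 1/(1/50 + 1/300) = 42.86 Ω
R_th = 42.86 Ω

Final answer: V_th = 8.571 V, R_th = 42.86 Ω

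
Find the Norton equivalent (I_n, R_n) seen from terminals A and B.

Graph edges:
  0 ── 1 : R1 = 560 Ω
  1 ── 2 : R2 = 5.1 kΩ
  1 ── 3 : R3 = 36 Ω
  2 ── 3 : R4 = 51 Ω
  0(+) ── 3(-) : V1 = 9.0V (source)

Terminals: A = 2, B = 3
Find the Thévenin equivalent first; then I_n = V_th/R_th and R_n = R_th.
Step 1 — V_th is the open-circuit voltage V_A - V_B (nothing connected across the terminals).
Nodal analysis, taking node 3 as the 0 V reference.
Source V1 fixes V_0 = 9 V.
KCL at each unknown node (sum of currents leaving = 0; resistances in Ω):
  Node 1: (V_1 - 9)/560 + (V_1 - V_2)/5100 + (V_1 - 0)/36 = 0
  Node 2: (V_2 - V_1)/5100 + (V_2 - 0)/51 = 0
Collecting terms (coefficients in siemens):
  0.02976·V_1 - 0.0001961·V_2 = 0.01607
  0.0198·V_2 - 0.0001961·V_1 = 0
Determinant D = (0.02976)(0.0198) - (-0.0001961)(-0.0001961) = 0.0005893
V_1 = [(0.01607)(0.0198) - (-0.0001961)(0)]/D = 0.5401 V
V_2 = [(0.02976)(0) - (0.01607)(-0.0001961)]/D = 0.005347 V
V_th = V_2 - V_3 = 0.005347 - 0 = 0.005347 V
Step 2 — R_th: zero the source — replace V1 by a short circuit (node 3 merges into node 0) — and find the resistance seen between A (node 2) and B (node 0).
Reduce the network between node 2 (A) and node 0 (B) by series/parallel combination:
  Rp1 = R1 ‖ R3 (parallel, both between nodes 0 and 1) = 1/(1/560 + 1/36) = 33.83 Ω
  Rs1 = R2 + Rp1 (series, joined only at node 1) = 5100 + 33.83 = 5134 Ω
  Rp2 = R4 ‖ Rs1 (parallel, both between nodes 0 and 2) = 1/(1/51 + 1/5134) = 50.5 Ω
R_th = 50.5 Ω
I_n = V_th/R_th = 0.005347/50.5 = 0.0001059 A, and R_n = R_th = 50.5 Ω

Final answer: I_n = 0.0001059 A, R_n = 50.5 Ω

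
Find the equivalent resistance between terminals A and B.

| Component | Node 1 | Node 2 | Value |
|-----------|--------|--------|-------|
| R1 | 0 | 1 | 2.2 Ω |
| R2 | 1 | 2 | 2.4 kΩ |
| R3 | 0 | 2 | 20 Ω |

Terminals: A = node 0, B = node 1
Reduce the network between node 0 (A) and node 1 (B) by series/parallel combination:
  Rs1 = R3 + R2 (series, joined only at node 2) = 20 + 2400 = 2420 Ω
  Rp1 = R1 ‖ Rs1 (parallel, both between nodes 0 and 1) = 1/(1/2.2 + 1/2420) = 2.198 Ω
R_eq = 2.198 Ω

Final answer: 2.198 Ω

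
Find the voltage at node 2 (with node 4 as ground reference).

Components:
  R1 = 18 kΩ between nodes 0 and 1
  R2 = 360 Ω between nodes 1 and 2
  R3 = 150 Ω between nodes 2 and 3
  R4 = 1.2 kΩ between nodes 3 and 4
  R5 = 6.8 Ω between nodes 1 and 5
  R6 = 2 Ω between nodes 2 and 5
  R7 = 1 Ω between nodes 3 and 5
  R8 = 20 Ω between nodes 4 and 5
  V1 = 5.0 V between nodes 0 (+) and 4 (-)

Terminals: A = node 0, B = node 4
Nodal analysis, taking node 4 as the 0 V reference.
Source V1 fixes V_0 = 5 V.
KCL at each unknown node (sum of currents leaving = 0; resistances in Ω):
  Node 1: (V_1 - 5)/18000 + (V_1 - V_2)/360 + (V_1 - V_5)/6.8 = 0
  Node 2: (V_2 - V_1)/360 + (V_2 - V_3)/150 + (V_2 - V_5)/2 = 0
  Node 3: (V_3 - V_2)/150 + (V_3 - 0)/1200 + (V_3 - V_5)/1 = 0
  Node 5: (V_5 - V_1)/6.8 + (V_5 - V_2)/2 + (V_5 - V_3)/1 + (V_5 - 0)/20 = 0
Collecting terms (coefficients in siemens):
  0.1499·V_1 - 0.002778·V_2 - 0.1471·V_5 = 0.0002778
  0.5094·V_2 - 0.002778·V_1 - 0.006667·V_3 - 0.5·V_5 = 0
  1.008·V_3 - 0.006667·V_2 - 1·V_5 = 0
  1.697·V_5 - 0.1471·V_1 - 0.5·V_2 - 1·V_3 = 0
Solving these 4 simultaneous equations (Gaussian elimination) gives:
  V_1 = 0.007308 V, V_2 = 0.005467 V, V_3 = 0.005452 V, V_5 = 0.005457 V
The requested potential is V_2 = 0.005467 V.

Final answer: V_2 = 0.005467 V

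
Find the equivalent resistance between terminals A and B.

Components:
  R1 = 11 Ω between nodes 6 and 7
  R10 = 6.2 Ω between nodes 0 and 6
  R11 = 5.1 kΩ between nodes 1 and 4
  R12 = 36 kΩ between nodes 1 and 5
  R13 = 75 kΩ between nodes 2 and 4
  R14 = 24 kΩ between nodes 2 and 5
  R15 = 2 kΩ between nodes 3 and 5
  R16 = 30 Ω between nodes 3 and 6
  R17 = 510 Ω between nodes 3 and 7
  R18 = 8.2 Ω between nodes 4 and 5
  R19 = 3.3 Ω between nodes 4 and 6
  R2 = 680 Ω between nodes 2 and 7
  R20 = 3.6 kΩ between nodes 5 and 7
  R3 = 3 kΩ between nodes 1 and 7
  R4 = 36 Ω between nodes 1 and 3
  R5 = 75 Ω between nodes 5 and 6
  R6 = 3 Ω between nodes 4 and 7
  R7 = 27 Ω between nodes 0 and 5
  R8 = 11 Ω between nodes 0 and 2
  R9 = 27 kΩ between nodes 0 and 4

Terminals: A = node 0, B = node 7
The network is not a plain series/parallel combination. Inject a 1 A test current into terminal A (node 0) and return it from terminal B (node 7); then R_eq = V_A / (1 A).
Nodal analysis, taking node 7 as the 0 V reference.
Current source I_test pushes 1 A into node 0 and draws it out of node 7.
KCL at each unknown node (sum of currents leaving = 0; resistances in Ω):
  Node 0: (V_0 - V_5)/27 + (V_0 - V_2)/11 + (V_0 - V_4)/27000 + (V_0 - V_6)/6.2 - 1 = 0
  Node 1: (V_1 - 0)/3000 + (V_1 - V_3)/36 + (V_1 - V_4)/5100 + (V_1 - V_5)/36000 = 0
  Node 2: (V_2 - V_0)/11 + (V_2 - 0)/680 + (V_2 - V_4)/75000 + (V_2 - V_5)/24000 = 0
  Node 3: (V_3 - V_1)/36 + (V_3 - V_5)/2000 + (V_3 - V_6)/30 + (V_3 - 0)/510 = 0
  Node 4: (V_4 - V_0)/27000 + (V_4 - V_1)/5100 + (V_4 - V_2)/75000 + (V_4 - 0)/3 + (V_4 - V_5)/8.2 + (V_4 - V_6)/3.3 = 0
  Node 5: (V_5 - V_0)/27 + (V_5 - V_1)/36000 + (V_5 - V_2)/24000 + (V_5 - V_3)/2000 + (V_5 - V_4)/8.2 + (V_5 - V_6)/75 + (V_5 - 0)/3600 = 0
  Node 6: (V_6 - V_0)/6.2 + (V_6 - V_3)/30 + (V_6 - V_4)/3.3 + (V_6 - V_5)/75 + (V_6 - 0)/11 = 0
Collecting terms (coefficients in siemens):
  0.2893·V_0 - 0.09091·V_2 - 0.00003704·V_4 - 0.03704·V_5 - 0.1613·V_6 = 1
  0.02833·V_1 - 0.02778·V_3 - 0.0001961·V_4 - 0.00002778·V_5 = 0
  0.09243·V_2 - 0.09091·V_0 - 0.00001333·V_4 - 0.00004167·V_5 = 0
  0.06357·V_3 - 0.02778·V_1 - 0.0005·V_5 - 0.03333·V_6 = 0
  0.7586·V_4 - 0.00003704·V_0 - 0.0001961·V_1 - 0.00001333·V_2 - 0.122·V_5 - 0.303·V_6 = 0
  0.1732·V_5 - 0.03704·V_0 - 0.00002778·V_1 - 0.00004167·V_2 - 0.0005·V_3 - 0.122·V_4 - 0.01333·V_6 = 0
  0.6019·V_6 - 0.1613·V_0 - 0.03333·V_3 - 0.303·V_4 - 0.01333·V_5 = 0
Solving these 7 simultaneous equations (Gaussian elimination) gives:
  V_0 = 8.503 V, V_1 = 3.254 V, V_2 = 8.364 V, V_3 = 3.301 V
  V_4 = 1.974 V, V_5 = 3.493 V, V_6 = 3.533 V
R_eq = V_0 / 1 A = 8.503 Ω

Final answer: 8.503 Ω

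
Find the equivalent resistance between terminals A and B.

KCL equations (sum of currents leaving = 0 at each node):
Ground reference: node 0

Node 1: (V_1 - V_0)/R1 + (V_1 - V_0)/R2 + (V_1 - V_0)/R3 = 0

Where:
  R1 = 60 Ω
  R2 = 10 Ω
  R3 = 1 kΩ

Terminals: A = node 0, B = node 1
Reduce the network between node 0 (A) and node 1 (B) by series/parallel combination:
  Rp1 = R1 ‖ R2 ‖ R3 (parallel, all between nodes 0 and 1) = 1/(1/60 + 1/10 + 1/1000) = 8.499 Ω
R_eq = 8.499 Ω

Final answer: 8.499 Ω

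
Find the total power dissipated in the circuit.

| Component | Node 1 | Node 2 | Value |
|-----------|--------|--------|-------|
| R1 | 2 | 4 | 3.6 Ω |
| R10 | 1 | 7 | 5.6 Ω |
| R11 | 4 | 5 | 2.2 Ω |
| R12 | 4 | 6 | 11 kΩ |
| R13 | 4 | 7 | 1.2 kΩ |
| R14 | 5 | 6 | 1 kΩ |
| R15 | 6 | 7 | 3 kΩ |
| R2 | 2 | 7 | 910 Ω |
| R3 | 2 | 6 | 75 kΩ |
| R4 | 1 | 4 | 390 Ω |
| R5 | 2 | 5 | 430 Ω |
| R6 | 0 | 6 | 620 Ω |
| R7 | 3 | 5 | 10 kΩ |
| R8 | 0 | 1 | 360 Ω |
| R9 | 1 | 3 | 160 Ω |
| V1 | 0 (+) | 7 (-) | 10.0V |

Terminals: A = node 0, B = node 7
Nodal analysis, taking node 7 as the 0 V reference.
Source V1 fixes V_0 = 10 V.
KCL at each unknown node (sum of currents leaving = 0; resistances in Ω):
  Node 1: (V_1 - V_4)/390 + (V_1 - 10)/360 + (V_1 - V_3)/160 + (V_1 - 0)/5.6 = 0
  Node 2: (V_2 - V_4)/3.6 + (V_2 - 0)/910 + (V_2 - V_6)/75000 + (V_2 - V_5)/430 = 0
  Node 3: (V_3 - V_5)/10000 + (V_3 - V_1)/160 = 0
  Node 4: (V_4 - V_2)/3.6 + (V_4 - V_1)/390 + (V_4 - V_5)/2.2 + (V_4 - V_6)/11000 + (V_4 - 0)/1200 = 0
  Node 5: (V_5 - V_2)/430 + (V_5 - V_3)/10000 + (V_5 - V_4)/2.2 + (V_5 - V_6)/1000 = 0
  Node 6: (V_6 - V_2)/75000 + (V_6 - 10)/620 + (V_6 - V_4)/11000 + (V_6 - V_5)/1000 + (V_6 - 0)/3000 = 0
Collecting terms (coefficients in siemens):
  0.1902·V_1 - 0.00625·V_3 - 0.002564·V_4 = 0.02778
  0.2812·V_2 - 0.2778·V_4 - 0.002326·V_5 - 0.00001333·V_6 = 0
  0.00635·V_3 - 0.00625·V_1 - 0.0001·V_5 = 0
  0.7358·V_4 - 0.002564·V_1 - 0.2778·V_2 - 0.4545·V_5 - 0.00009091·V_6 = 0
  0.458·V_5 - 0.002326·V_2 - 0.0001·V_3 - 0.4545·V_4 - 0.001·V_6 = 0
  0.00305·V_6 - 0.00001333·V_2 - 0.00009091·V_4 - 0.001·V_5 = 0.01613
Solving these 6 simultaneous equations (Gaussian elimination) gives:
  V_1 = 0.1681 V, V_2 = 1.181 V, V_3 = 0.1843 V, V_4 = 1.186 V
  V_5 = 1.195 V, V_6 = 5.72 V
Power in each resistor, P = (ΔV)²/R:
  P_R1 = (1.181 - 1.186)²/3.6 = 0.000005229 W
  P_R2 = (1.181 - 0)²/910 = 0.001534 W
  P_R3 = (1.181 - 5.72)²/75000 = 0.0002746 W
  P_R4 = (0.1681 - 1.186)²/390 = 0.002656 W
  P_R5 = (1.181 - 1.195)²/430 = 0.0000004557 W
  P_R6 = (10 - 5.72)²/620 = 0.02955 W
  P_R7 = (0.1843 - 1.195)²/10000 = 0.0001022 W
  P_R8 = (10 - 0.1681)²/360 = 0.2685 W
  P_R9 = (0.1681 - 0.1843)²/160 = 0.000001636 W
  P_R10 = (0.1681 - 0)²/5.6 = 0.005047 W
  P_R11 = (1.186 - 1.195)²/2.2 = 0.00004241 W
  P_R12 = (1.186 - 5.72)²/11000 = 0.001869 W
  P_R13 = (1.186 - 0)²/1200 = 0.001172 W
  P_R14 = (1.195 - 5.72)²/1000 = 0.02047 W
  P_R15 = (5.72 - 0)²/3000 = 0.01091 W
P_total = P_R1 + P_R2 + P_R3 + P_R4 + P_R5 + P_R6 + P_R7 + P_R8 + P_R9 + P_R10 + P_R11 + P_R12 + P_R13 + P_R14 + P_R15 = 0.3421 W

Final answer: 0.3421 W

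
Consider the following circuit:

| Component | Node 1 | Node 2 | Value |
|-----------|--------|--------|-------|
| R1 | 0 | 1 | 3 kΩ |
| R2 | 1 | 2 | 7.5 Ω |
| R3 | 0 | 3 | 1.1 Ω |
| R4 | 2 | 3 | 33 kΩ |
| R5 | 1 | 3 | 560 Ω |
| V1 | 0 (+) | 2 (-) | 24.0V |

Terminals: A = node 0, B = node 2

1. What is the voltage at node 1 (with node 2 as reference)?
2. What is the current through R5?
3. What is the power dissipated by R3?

Nodal analysis, taking node 2 as the 0 V reference.
Source V1 fixes V_0 = 24 V.
KCL at each unknown node (sum of currents leaving = 0; resistances in Ω):
  Node 1: (V_1 - 24)/3000 + (V_1 - 0)/7.5 + (V_1 - V_3)/560 = 0
  Node 3: (V_3 - 24)/1.1 + (V_3 - 0)/33000 + (V_3 - V_1)/560 = 0
Collecting terms (coefficients in siemens):
  0.1355·V_1 - 0.001786·V_3 = 0.008
  0.9109·V_3 - 0.001786·V_1 = 21.82
Determinant D = (0.1355)(0.9109) - (-0.001786)(-0.001786) = 0.1234
V_1 = [(0.008)(0.9109) - (-0.001786)(21.82)]/D = 0.3748 V
V_3 = [(0.1355)(21.82) - (0.008)(-0.001786)]/D = 23.95 V
Part 1:
  Read off the nodal solution: V_1 = 0.3748 V
Part 2:
  I_R5 = (V_1 - V_3)/R5 = (0.3748 - 23.95)/560 = -0.0421 A
  Magnitude: I_R5 = 0.0421 A
Part 3:
  I_R3 = (V_0 - V_3)/R3 = (24 - 23.95)/1.1 = 0.04283 A
  P_R3 = I_R3² × R3 = (0.04283)² × 1.1 = 0.002018 W

Final answers:
1. V_1 = 0.3748 V
2. I_R5 = 0.0421 A
3. P_R3 = 0.002018 W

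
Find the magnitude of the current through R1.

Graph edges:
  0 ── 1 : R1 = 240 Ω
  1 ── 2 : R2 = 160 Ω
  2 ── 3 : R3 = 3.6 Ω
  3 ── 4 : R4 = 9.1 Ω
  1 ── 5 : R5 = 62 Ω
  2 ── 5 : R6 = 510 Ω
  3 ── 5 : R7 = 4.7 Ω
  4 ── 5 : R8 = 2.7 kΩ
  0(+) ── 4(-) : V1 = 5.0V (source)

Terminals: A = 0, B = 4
Nodal analysis, taking node 4 as the 0 V reference.
Source V1 fixes V_0 = 5 V.
KCL at each unknown node (sum of currents leaving = 0; resistances in Ω):
  Node 1: (V_1 - 5)/240 + (V_1 - V_2)/160 + (V_1 - V_5)/62 = 0
  Node 2: (V_2 - V_1)/160 + (V_2 - V_3)/3.6 + (V_2 - V_5)/510 = 0
  Node 3: (V_3 - V_2)/3.6 + (V_3 - 0)/9.1 + (V_3 - V_5)/4.7 = 0
  Node 5: (V_5 - V_1)/62 + (V_5 - V_2)/510 + (V_5 - V_3)/4.7 + (V_5 - 0)/2700 = 0
Collecting terms (coefficients in siemens):
  0.02655·V_1 - 0.00625·V_2 - 0.01613·V_5 = 0.02083
  0.286·V_2 - 0.00625·V_1 - 0.2778·V_3 - 0.001961·V_5 = 0
  0.6004·V_3 - 0.2778·V_2 - 0.2128·V_5 = 0
  0.2312·V_5 - 0.01613·V_1 - 0.001961·V_2 - 0.2128·V_3 = 0
Solving these 4 simultaneous equations (Gaussian elimination) gives:
  V_1 = 0.9516 V, V_2 = 0.1706 V, V_3 = 0.1528 V, V_5 = 0.2084 V
I_R1 = (V_0 - V_1)/R1 = (5 - 0.9516)/240 = 0.01687 A
|I_R1| = 0.01687 A

Final answer: |I_R1| = 0.01687 A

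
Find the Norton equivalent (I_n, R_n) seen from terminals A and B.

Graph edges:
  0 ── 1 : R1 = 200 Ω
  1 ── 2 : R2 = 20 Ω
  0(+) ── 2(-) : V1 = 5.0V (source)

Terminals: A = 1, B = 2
Find the Thévenin equivalent first; then I_n = V_th/R_th and R_n = R_th.
Step 1 — V_th is the open-circuit voltage V_A - V_B (nothing connected across the terminals).
Nodal analysis, taking node 2 as the 0 V reference.
Source V1 fixes V_0 = 5 V.
KCL at each unknown node (sum of currents leaving = 0; resistances in Ω):
  Node 1: (V_1 - 5)/200 + (V_1 - 0)/20 = 0
Collecting terms: 0.055 × V_1 = 0.025  =>  V_1 = 0.4545 V
V_th = V_1 - V_2 = 0.4545 - 0 = 0.4545 V
Step 2 — R_th: zero the source — replace V1 by a short circuit (node 2 merges into node 0) — and find the resistance seen between A (node 1) and B (node 0).
Reduce the network between node 1 (A) and node 0 (B) by series/parallel combination:
  Rp1 = R1 ‖ R2 (parallel, both between nodes 0 and 1) = 1/(1/200 + 1/20) = 18.18 Ω
R_th = 18.18 Ω
I_n = V_th/R_th = 0.4545/18.18 = 0.025 A, and R_n = R_th = 18.18 Ω

Final answer: I_n = 0.025 A, R_n = 18.18 Ω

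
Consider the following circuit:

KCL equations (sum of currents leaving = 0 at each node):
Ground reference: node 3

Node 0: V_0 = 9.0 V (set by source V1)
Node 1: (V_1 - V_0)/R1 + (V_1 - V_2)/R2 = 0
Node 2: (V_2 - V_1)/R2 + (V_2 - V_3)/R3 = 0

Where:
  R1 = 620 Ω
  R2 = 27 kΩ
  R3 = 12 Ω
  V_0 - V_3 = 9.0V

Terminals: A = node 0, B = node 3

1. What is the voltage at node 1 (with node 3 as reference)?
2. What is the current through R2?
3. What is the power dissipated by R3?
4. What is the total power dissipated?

Nodal analysis, taking node 3 as the 0 V reference.
Source V1 fixes V_0 = 9 V.
KCL at each unknown node (sum of currents leaving = 0; resistances in Ω):
  Node 1: (V_1 - 9)/620 + (V_1 - V_2)/27000 = 0
  Node 2: (V_2 - V_1)/27000 + (V_2 - 0)/12 = 0
Collecting terms (coefficients in siemens):
  0.00165·V_1 - 0.00003704·V_2 = 0.01452
  0.08337·V_2 - 0.00003704·V_1 = 0
Determinant D = (0.00165)(0.08337) - (-0.00003704)(-0.00003704) = 0.0001376
V_1 = [(0.01452)(0.08337) - (-0.00003704)(0)]/D = 8.798 V
V_2 = [(0.00165)(0) - (0.01452)(-0.00003704)]/D = 0.003909 V
Part 1:
  Read off the nodal solution: V_1 = 8.798 V
Part 2:
  I_R2 = (V_1 - V_2)/R2 = (8.798 - 0.003909)/27000 = 0.0003257 A
  Magnitude: I_R2 = 0.0003257 A
Part 3:
  I_R3 = (V_2 - V_3)/R3 = (0.003909 - 0)/12 = 0.0003257 A
  P_R3 = I_R3² × R3 = (0.0003257)² × 12 = 0.000001273 W
Part 4:
  Power in each resistor, P = (ΔV)²/R:
    P_R1 = (9 - 8.798)²/620 = 0.00006577 W
    P_R2 = (8.798 - 0.003909)²/27000 = 0.002864 W
    P_R3 = (0.003909 - 0)²/12 = 0.000001273 W
  P_total = P_R1 + P_R2 + P_R3 = 0.002931 W

Final answers:
1. V_1 = 8.798 V
2. I_R2 = 0.0003257 A
3. P_R3 = 1.273e-06 W
4. P_total = 0.002931 W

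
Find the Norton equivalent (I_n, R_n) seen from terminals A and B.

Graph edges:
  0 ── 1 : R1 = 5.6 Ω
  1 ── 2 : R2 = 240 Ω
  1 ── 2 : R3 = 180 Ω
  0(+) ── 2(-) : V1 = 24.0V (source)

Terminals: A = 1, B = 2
Find the Thévenin equivalent first; then I_n = V_th/R_th and R_n = R_th.
Step 1 — V_th is the open-circuit voltage V_A - V_B (nothing connected across the terminals).
Nodal analysis, taking node 2 as the 0 V reference.
Source V1 fixes V_0 = 24 V.
KCL at each unknown node (sum of currents leaving = 0; resistances in Ω):
  Node 1: (V_1 - 24)/5.6 + (V_1 - 0)/240 + (V_1 - 0)/180 = 0
Collecting terms: 0.1883 × V_1 = 4.286  =>  V_1 = 22.76 V
V_th = V_1 - V_2 = 22.76 - 0 = 22.76 V
Step 2 — R_th: zero the source — replace V1 by a short circuit (node 2 merges into node 0) — and find the resistance seen between A (node 1) and B (node 0).
Reduce the network between node 1 (A) and node 0 (B) by series/parallel combination:
  Rp1 = R1 ‖ R2 ‖ R3 (parallel, all between nodes 0 and 1) = 1/(1/5.6 + 1/240 + 1/180) = 5.311 Ω
R_th = 5.311 Ω
I_n = V_th/R_th = 22.76/5.311 = 4.286 A, and R_n = R_th = 5.311 Ω

Final answer: I_n = 4.286 A, R_n = 5.311 Ω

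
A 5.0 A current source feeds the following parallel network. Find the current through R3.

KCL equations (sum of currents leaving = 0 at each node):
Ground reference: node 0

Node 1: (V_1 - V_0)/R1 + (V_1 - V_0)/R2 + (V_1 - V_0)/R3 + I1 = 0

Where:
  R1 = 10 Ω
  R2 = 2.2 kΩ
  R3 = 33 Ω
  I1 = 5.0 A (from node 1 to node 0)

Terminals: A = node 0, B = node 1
All resistors sit directly between nodes 0 and 1, so they are in parallel and share one voltage V; the full source current 5 A splits among them.
1/R_par = 1/10 + 1/2200 + 1/33 = 0.1308 S  =>  R_par = 7.648 Ω
V = I × R_par = 5 × 7.648 = 38.24 V
I_R3 = V/R3 = 38.24/33 = 1.159 A

Final answer: 1.159 A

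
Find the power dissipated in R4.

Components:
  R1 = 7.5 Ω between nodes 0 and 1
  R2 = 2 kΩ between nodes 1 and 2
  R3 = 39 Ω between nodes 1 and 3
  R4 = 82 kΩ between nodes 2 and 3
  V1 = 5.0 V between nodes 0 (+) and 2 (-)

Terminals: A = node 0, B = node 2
Nodal analysis, taking node 2 as the 0 V reference.
Source V1 fixes V_0 = 5 V.
KCL at each unknown node (sum of currents leaving = 0; resistances in Ω):
  Node 1: (V_1 - 5)/7.5 + (V_1 - 0)/2000 + (V_1 - V_3)/39 = 0
  Node 3: (V_3 - V_1)/39 + (V_3 - 0)/82000 = 0
Collecting terms (coefficients in siemens):
  0.1595·V_1 - 0.02564·V_3 = 0.6667
  0.02565·V_3 - 0.02564·V_1 = 0
Determinant D = (0.1595)(0.02565) - (-0.02564)(-0.02564) = 0.003434
V_1 = [(0.6667)(0.02565) - (-0.02564)(0)]/D = 4.981 V
V_3 = [(0.1595)(0) - (0.6667)(-0.02564)]/D = 4.978 V
I_R4 = (V_2 - V_3)/R4 = (0 - 4.978)/82000 = -0.00006071 A
P_R4 = I_R4² × R4 = (-0.00006071)² × 82000 = 0.0003023 W

Final answer: 0.0003023 W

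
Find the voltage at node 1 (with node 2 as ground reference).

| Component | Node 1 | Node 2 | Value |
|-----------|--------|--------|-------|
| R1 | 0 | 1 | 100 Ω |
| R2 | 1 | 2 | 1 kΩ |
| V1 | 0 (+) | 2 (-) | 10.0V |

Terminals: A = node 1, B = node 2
Nodal analysis, taking node 2 as the 0 V reference.
Source V1 fixes V_0 = 10 V.
KCL at each unknown node (sum of currents leaving = 0; resistances in Ω):
  Node 1: (V_1 - 10)/100 + (V_1 - 0)/1000 = 0
Collecting terms: 0.011 × V_1 = 0.1  =>  V_1 = 9.091 V
The requested potential is V_1 = 9.091 V.

Final answer: V_1 = 9.091 V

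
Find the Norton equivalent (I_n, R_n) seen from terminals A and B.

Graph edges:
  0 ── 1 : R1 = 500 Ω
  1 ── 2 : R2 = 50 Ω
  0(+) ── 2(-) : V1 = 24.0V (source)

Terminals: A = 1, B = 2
Find the Thévenin equivalent first; then I_n = V_th/R_th and R_n = R_th.
Step 1 — V_th is the open-circuit voltage V_A - V_B (nothing connected across the terminals).
Nodal analysis, taking node 2 as the 0 V reference.
Source V1 fixes V_0 = 24 V.
KCL at each unknown node (sum of currents leaving = 0; resistances in Ω):
  Node 1: (V_1 - 24)/500 + (V_1 - 0)/50 = 0
Collecting terms: 0.022 × V_1 = 0.048  =>  V_1 = 2.182 V
V_th = V_1 - V_2 = 2.182 - 0 = 2.182 V
Step 2 — R_th: zero the source — replace V1 by a short circuit (node 2 merges into node 0) — and find the resistance seen between A (node 1) and B (node 0).
Reduce the network between node 1 (A) and node 0 (B) by series/parallel combination:
  Rp1 = R1 ‖ R2 (parallel, both between nodes 0 and 1) = 1/(1/500 + 1/50) = 45.45 Ω
R_th = 45.45 Ω
I_n = V_th/R_th = 2.182/45.45 = 0.048 A, and R_n = R_th = 45.45 Ω

Final answer: I_n = 0.048 A, R_n = 45.45 Ω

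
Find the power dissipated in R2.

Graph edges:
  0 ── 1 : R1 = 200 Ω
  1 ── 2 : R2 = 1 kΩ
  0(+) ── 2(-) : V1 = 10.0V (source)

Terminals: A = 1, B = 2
Nodal analysis, taking node 2 as the 0 V reference.
Source V1 fixes V_0 = 10 V.
KCL at each unknown node (sum of currents leaving = 0; resistances in Ω):
  Node 1: (V_1 - 10)/200 + (V_1 - 0)/1000 = 0
Collecting terms: 0.006 × V_1 = 0.05  =>  V_1 = 8.333 V
I_R2 = (V_1 - V_2)/R2 = (8.333 - 0)/1000 = 0.008333 A
P_R2 = I_R2² × R2 = (0.008333)² × 1000 = 0.06944 W

Final answer: 0.06944 W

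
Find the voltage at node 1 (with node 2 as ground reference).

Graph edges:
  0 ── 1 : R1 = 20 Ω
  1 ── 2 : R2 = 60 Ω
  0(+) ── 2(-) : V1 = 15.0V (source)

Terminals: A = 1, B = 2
Nodal analysis, taking node 2 as the 0 V reference.
Source V1 fixes V_0 = 15 V.
KCL at each unknown node (sum of currents leaving = 0; resistances in Ω):
  Node 1: (V_1 - 15)/20 + (V_1 - 0)/60 = 0
Collecting terms: 0.06667 × V_1 = 0.75  =>  V_1 = 11.25 V
The requested potential is V_1 = 11.25 V.

Final answer: V_1 = 11.25 V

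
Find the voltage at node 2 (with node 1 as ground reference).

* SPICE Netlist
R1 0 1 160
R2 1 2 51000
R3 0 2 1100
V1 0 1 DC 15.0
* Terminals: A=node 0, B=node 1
Nodal analysis, taking node 1 as the 0 V reference.
Source V1 fixes V_0 = 15 V.
KCL at each unknown node (sum of currents leaving = 0; resistances in Ω):
  Node 2: (V_2 - 0)/51000 + (V_2 - 15)/1100 = 0
Collecting terms: 0.0009287 × V_2 = 0.01364  =>  V_2 = 14.68 V
The requested potential is V_2 = 14.68 V.

Final answer: V_2 = 14.68 V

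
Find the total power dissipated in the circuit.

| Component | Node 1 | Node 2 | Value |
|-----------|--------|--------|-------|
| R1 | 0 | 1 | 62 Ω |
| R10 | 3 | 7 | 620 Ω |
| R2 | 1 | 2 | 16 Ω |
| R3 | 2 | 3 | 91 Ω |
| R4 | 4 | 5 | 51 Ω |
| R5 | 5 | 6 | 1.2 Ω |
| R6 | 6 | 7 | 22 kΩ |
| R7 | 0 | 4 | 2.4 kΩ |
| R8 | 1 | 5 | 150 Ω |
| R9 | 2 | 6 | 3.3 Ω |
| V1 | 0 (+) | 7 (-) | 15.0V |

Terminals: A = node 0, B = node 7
Nodal analysis, taking node 7 as the 0 V reference.
Source V1 fixes V_0 = 15 V.
KCL at each unknown node (sum of currents leaving = 0; resistances in Ω):
  Node 1: (V_1 - 15)/62 + (V_1 - V_2)/16 + (V_1 - V_5)/150 = 0
  Node 2: (V_2 - V_1)/16 + (V_2 - V_3)/91 + (V_2 - V_6)/3.3 = 0
  Node 3: (V_3 - V_2)/91 + (V_3 - 0)/620 = 0
  Node 4: (V_4 - V_5)/51 + (V_4 - 15)/2400 = 0
  Node 5: (V_5 - V_4)/51 + (V_5 - V_6)/1.2 + (V_5 - V_1)/150 = 0
  Node 6: (V_6 - V_5)/1.2 + (V_6 - 0)/22000 + (V_6 - V_2)/3.3 = 0
Collecting terms (coefficients in siemens):
  0.0853·V_1 - 0.0625·V_2 - 0.006667·V_5 = 0.2419
  0.3765·V_2 - 0.0625·V_1 - 0.01099·V_3 - 0.303·V_6 = 0
  0.0126·V_3 - 0.01099·V_2 = 0
  0.02002·V_4 - 0.01961·V_5 = 0.00625
  0.8596·V_5 - 0.006667·V_1 - 0.01961·V_4 - 0.8333·V_6 = 0
  1.136·V_6 - 0.303·V_2 - 0.8333·V_5 = 0
Solving these 6 simultaneous equations (Gaussian elimination) gives:
  V_1 = 13.82 V, V_2 = 13.54 V, V_3 = 11.81 V, V_4 = 13.58 V
  V_5 = 13.55 V, V_6 = 13.55 V
Power in each resistor, P = (ΔV)²/R:
  P_R1 = (15 - 13.82)²/62 = 0.02255 W
  P_R2 = (13.82 - 13.54)²/16 = 0.00478 W
  P_R3 = (13.54 - 11.81)²/91 = 0.03301 W
  P_R4 = (13.58 - 13.55)²/51 = 0.00001785 W
  P_R5 = (13.55 - 13.55)²/1.2 = 0.000006783 W
  P_R6 = (13.55 - 0)²/22000 = 0.008342 W
  P_R7 = (15 - 13.58)²/2400 = 0.0008402 W
  P_R8 = (13.82 - 13.55)²/150 = 0.0004784 W
  P_R9 = (13.54 - 13.55)²/3.3 = 0.00001024 W
  P_R10 = (11.81 - 0)²/620 = 0.2249 W
P_total = P_R1 + P_R2 + P_R3 + P_R4 + P_R5 + P_R6 + P_R7 + P_R8 + P_R9 + P_R10 = 0.2949 W

Final answer: 0.2949 W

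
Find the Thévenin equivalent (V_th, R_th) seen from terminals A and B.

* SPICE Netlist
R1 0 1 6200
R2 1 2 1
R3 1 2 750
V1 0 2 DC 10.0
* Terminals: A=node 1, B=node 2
Step 1 — V_th is the open-circuit voltage V_A - V_B (nothing connected across the terminals).
Nodal analysis, taking node 2 as the 0 V reference.
Source V1 fixes V_0 = 10 V.
KCL at each unknown node (sum of currents leaving = 0; resistances in Ω):
  Node 1: (V_1 - 10)/6200 + (V_1 - 0)/1 + (V_1 - 0)/750 = 0
Collecting terms: 1.001 × V_1 = 0.001613  =>  V_1 = 0.00161 V
V_th = V_1 - V_2 = 0.00161 - 0 = 0.00161 V
Step 2 — R_th: zero the source — replace V1 by a short circuit (node 2 merges into node 0) — and find the resistance seen between A (node 1) and B (node 0).
Reduce the network between node 1 (A) and node 0 (B) by series/parallel combination:
  Rp1 = R1 ‖ R2 ‖ R3 (parallel, all between nodes 0 and 1) = 1/(1/6200 + 1/1 + 1/750) = 0.9985 Ω
R_th = 0.9985 Ω

Final answer: V_th = 0.00161 V, R_th = 0.9985 Ω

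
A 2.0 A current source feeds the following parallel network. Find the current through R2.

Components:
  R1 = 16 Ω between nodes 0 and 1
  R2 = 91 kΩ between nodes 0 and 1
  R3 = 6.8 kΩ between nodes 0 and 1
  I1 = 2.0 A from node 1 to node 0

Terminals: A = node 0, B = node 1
All resistors sit directly between nodes 0 and 1, so they are in parallel and share one voltage V; the full source current 2 A splits among them.
1/R_par = 1/16 + 1/91000 + 1/6800 = 0.06266 S  =>  R_par = 15.96 Ω
V = I × R_par = 2 × 15.96 = 31.92 V
I_R2 = V/R2 = 31.92/91000 = 0.0003508 A

Final answer: 0.0003508 A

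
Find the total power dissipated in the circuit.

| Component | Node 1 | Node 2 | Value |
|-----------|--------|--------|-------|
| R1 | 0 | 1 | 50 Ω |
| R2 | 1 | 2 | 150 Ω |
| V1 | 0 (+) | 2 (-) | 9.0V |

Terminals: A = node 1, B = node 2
Nodal analysis, taking node 2 as the 0 V reference.
Source V1 fixes V_0 = 9 V.
KCL at each unknown node (sum of currents leaving = 0; resistances in Ω):
  Node 1: (V_1 - 9)/50 + (V_1 - 0)/150 = 0
Collecting terms: 0.02667 × V_1 = 0.18  =>  V_1 = 6.75 V
Power in each resistor, P = (ΔV)²/R:
  P_R1 = (9 - 6.75)²/50 = 0.1013 W
  P_R2 = (6.75 - 0)²/150 = 0.3038 W
P_total = P_R1 + P_R2 = 0.405 W

Final answer: 0.405 W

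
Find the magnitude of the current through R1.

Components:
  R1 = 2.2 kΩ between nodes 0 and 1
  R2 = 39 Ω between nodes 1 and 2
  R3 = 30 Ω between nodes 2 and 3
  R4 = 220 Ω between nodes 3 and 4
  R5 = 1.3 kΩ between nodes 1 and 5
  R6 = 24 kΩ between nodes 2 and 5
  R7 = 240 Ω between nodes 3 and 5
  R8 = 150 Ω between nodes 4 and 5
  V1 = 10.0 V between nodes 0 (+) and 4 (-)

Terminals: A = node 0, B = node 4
Nodal analysis, taking node 4 as the 0 V reference.
Source V1 fixes V_0 = 10 V.
KCL at each unknown node (sum of currents leaving = 0; resistances in Ω):
  Node 1: (V_1 - 10)/2200 + (V_1 - V_2)/39 + (V_1 - V_5)/1300 = 0
  Node 2: (V_2 - V_1)/39 + (V_2 - V_3)/30 + (V_2 - V_5)/24000 = 0
  Node 3: (V_3 - V_2)/30 + (V_3 - 0)/220 + (V_3 - V_5)/240 = 0
  Node 5: (V_5 - V_1)/1300 + (V_5 - V_2)/24000 + (V_5 - V_3)/240 + (V_5 - 0)/150 = 0
Collecting terms (coefficients in siemens):
  0.02686·V_1 - 0.02564·V_2 - 0.0007692·V_5 = 0.004545
  0.05902·V_2 - 0.02564·V_1 - 0.03333·V_3 - 0.00004167·V_5 = 0
  0.04205·V_3 - 0.03333·V_2 - 0.004167·V_5 = 0
  0.01164·V_5 - 0.0007692·V_1 - 0.00004167·V_2 - 0.004167·V_3 = 0
Solving these 4 simultaneous equations (Gaussian elimination) gives:
  V_1 = 0.8076 V, V_2 = 0.6613 V, V_3 = 0.5493 V, V_5 = 0.2523 V
I_R1 = (V_0 - V_1)/R1 = (10 - 0.8076)/2200 = 0.004178 A
|I_R1| = 0.004178 A

Final answer: |I_R1| = 0.004178 A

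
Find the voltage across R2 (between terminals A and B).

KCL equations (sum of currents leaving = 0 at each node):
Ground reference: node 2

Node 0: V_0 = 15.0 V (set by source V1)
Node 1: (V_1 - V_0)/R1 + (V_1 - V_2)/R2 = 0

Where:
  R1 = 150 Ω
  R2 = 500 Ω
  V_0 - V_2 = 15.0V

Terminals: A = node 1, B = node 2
R1 and R2 are in series across V1 (node 0 → node 1 → node 2), and the output A–B is taken across R2, so this is a voltage divider.
Series current: I = V1/(R1 + R2) = 15/(150 + 500) = 15/650 = 0.02308 A
V_R2 = I × R2 = V1 × R2/(R1 + R2) = 15 × 500/650 = 11.54 V

Final answer: 11.54 V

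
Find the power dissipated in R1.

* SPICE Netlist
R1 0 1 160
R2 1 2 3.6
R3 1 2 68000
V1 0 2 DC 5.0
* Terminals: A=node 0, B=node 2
Nodal analysis, taking node 2 as the 0 V reference.
Source V1 fixes V_0 = 5 V.
KCL at each unknown node (sum of currents leaving = 0; resistances in Ω):
  Node 1: (V_1 - 5)/160 + (V_1 - 0)/3.6 + (V_1 - 0)/68000 = 0
Collecting terms: 0.284 × V_1 = 0.03125  =>  V_1 = 0.11 V
I_R1 = (V_0 - V_1)/R1 = (5 - 0.11)/160 = 0.03056 A
P_R1 = I_R1² × R1 = (0.03056)² × 160 = 0.1494 W

Final answer: 0.1494 W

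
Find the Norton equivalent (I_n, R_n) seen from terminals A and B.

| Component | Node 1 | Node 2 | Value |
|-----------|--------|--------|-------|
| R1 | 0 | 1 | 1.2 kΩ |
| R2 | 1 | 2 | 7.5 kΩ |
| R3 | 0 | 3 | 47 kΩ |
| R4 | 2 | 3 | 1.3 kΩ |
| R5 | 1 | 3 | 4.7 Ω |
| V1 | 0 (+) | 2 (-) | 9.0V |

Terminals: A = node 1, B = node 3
Find the Thévenin equivalent first; then I_n = V_th/R_th and R_n = R_th.
Step 1 — V_th is the open-circuit voltage V_A - V_B (nothing connected across the terminals).
Nodal analysis, taking node 2 as the 0 V reference.
Source V1 fixes V_0 = 9 V.
KCL at each unknown node (sum of currents leaving = 0; resistances in Ω):
  Node 1: (V_1 - 9)/1200 + (V_1 - 0)/7500 + (V_1 - V_3)/4.7 = 0
  Node 3: (V_3 - 9)/47000 + (V_3 - 0)/1300 + (V_3 - V_1)/4.7 = 0
Collecting terms (coefficients in siemens):
  0.2137·V_1 - 0.2128·V_3 = 0.0075
  0.2136·V_3 - 0.2128·V_1 = 0.0001915
Determinant D = (0.2137)(0.2136) - (-0.2128)(-0.2128) = 0.0003746
V_1 = [(0.0075)(0.2136) - (-0.2128)(0.0001915)]/D = 4.384 V
V_3 = [(0.2137)(0.0001915) - (0.0075)(-0.2128)]/D = 4.369 V
V_th = V_1 - V_3 = 4.384 - 4.369 = 0.01533 V
Step 2 — R_th: zero the source — replace V1 by a short circuit (node 2 merges into node 0) — and find the resistance seen between A (node 1) and B (node 3).
Reduce the network between node 1 (A) and node 3 (B) by series/parallel combination:
  Rp1 = R1 ‖ R2 (parallel, both between nodes 0 and 1) = 1/(1/1200 + 1/7500) = 1034 Ω
  Rp2 = R3 ‖ R4 (parallel, both between nodes 0 and 3) = 1/(1/47000 + 1/1300) = 1265 Ω
  Rs1 = Rp1 + Rp2 (series, joined only at node 0) = 1034 + 1265 = 2299 Ω
  Rp3 = R5 ‖ Rs1 (parallel, both between nodes 1 and 3) = 1/(1/4.7 + 1/2299) = 4.69 Ω
R_th = 4.69 Ω
I_n = V_th/R_th = 0.01533/4.69 = 0.003269 A, and R_n = R_th = 4.69 Ω

Final answer: I_n = 0.003269 A, R_n = 4.69 Ω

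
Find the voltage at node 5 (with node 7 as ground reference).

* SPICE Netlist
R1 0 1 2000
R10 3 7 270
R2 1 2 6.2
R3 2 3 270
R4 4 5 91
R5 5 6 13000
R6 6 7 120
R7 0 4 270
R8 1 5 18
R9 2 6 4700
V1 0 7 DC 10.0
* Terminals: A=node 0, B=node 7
Nodal analysis, taking node 7 as the 0 V reference.
Source V1 fixes V_0 = 10 V.
KCL at each unknown node (sum of currents leaving = 0; resistances in Ω):
  Node 1: (V_1 - 10)/2000 + (V_1 - V_2)/6.2 + (V_1 - V_5)/18 = 0
  Node 2: (V_2 - V_1)/6.2 + (V_2 - V_3)/270 + (V_2 - V_6)/4700 = 0
  Node 3: (V_3 - V_2)/270 + (V_3 - 0)/270 = 0
  Node 4: (V_4 - V_5)/91 + (V_4 - 10)/270 = 0
  Node 5: (V_5 - V_4)/91 + (V_5 - V_6)/13000 + (V_5 - V_1)/18 = 0
  Node 6: (V_6 - V_5)/13000 + (V_6 - 0)/120 + (V_6 - V_2)/4700 = 0
Collecting terms (coefficients in siemens):
  0.2173·V_1 - 0.1613·V_2 - 0.05556·V_5 = 0.005
  0.1652·V_2 - 0.1613·V_1 - 0.003704·V_3 - 0.0002128·V_6 = 0
  0.007407·V_3 - 0.003704·V_2 = 0
  0.01469·V_4 - 0.01099·V_5 = 0.03704
  0.06662·V_5 - 0.05556·V_1 - 0.01099·V_4 - 0.00007692·V_6 = 0
  0.008623·V_6 - 0.0002128·V_2 - 0.00007692·V_5 = 0
Solving these 6 simultaneous equations (Gaussian elimination) gives:
  V_1 = 5.986 V, V_2 = 5.911 V, V_3 = 2.955 V, V_4 = 7.135 V
  V_5 = 6.169 V, V_6 = 0.2009 V
The requested potential is V_5 = 6.169 V.

Final answer: V_5 = 6.169 V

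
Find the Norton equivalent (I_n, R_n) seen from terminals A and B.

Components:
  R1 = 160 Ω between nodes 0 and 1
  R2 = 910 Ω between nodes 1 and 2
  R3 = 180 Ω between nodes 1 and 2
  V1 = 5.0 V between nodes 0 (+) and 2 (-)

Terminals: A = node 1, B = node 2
Find the Thévenin equivalent first; then I_n = V_th/R_th and R_n = R_th.
Step 1 — V_th is the open-circuit voltage V_A - V_B (nothing connected across the terminals).
Nodal analysis, taking node 2 as the 0 V reference.
Source V1 fixes V_0 = 5 V.
KCL at each unknown node (sum of currents leaving = 0; resistances in Ω):
  Node 1: (V_1 - 5)/160 + (V_1 - 0)/910 + (V_1 - 0)/180 = 0
Collecting terms: 0.0129 × V_1 = 0.03125  =>  V_1 = 2.422 V
V_th = V_1 - V_2 = 2.422 - 0 = 2.422 V
Step 2 — R_th: zero the source — replace V1 by a short circuit (node 2 merges into node 0) — and find the resistance seen between A (node 1) and B (node 0).
Reduce the network between node 1 (A) and node 0 (B) by series/parallel combination:
  Rp1 = R1 ‖ R2 ‖ R3 (parallel, all between nodes 0 and 1) = 1/(1/160 + 1/910 + 1/180) = 77.49 Ω
R_th = 77.49 Ω
I_n = V_th/R_th = 2.422/77.49 = 0.03125 A, and R_n = R_th = 77.49 Ω

Final answer: I_n = 0.03125 A, R_n = 77.49 Ω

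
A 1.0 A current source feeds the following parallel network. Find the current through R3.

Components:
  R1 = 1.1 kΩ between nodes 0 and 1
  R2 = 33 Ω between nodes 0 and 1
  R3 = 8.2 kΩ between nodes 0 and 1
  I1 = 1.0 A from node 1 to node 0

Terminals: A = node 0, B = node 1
All resistors sit directly between nodes 0 and 1, so they are in parallel and share one voltage V; the full source current 1 A splits among them.
1/R_par = 1/1100 + 1/33 + 1/8200 = 0.03133 S  =>  R_par = 31.91 Ω
V = I × R_par = 1 × 31.91 = 31.91 V
I_R3 = V/R3 = 31.91/8200 = 0.003892 A

Final answer: 0.003892 A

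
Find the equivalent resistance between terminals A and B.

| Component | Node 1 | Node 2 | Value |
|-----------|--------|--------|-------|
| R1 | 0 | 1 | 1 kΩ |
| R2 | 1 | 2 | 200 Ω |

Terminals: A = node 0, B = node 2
Reduce the network between node 0 (A) and node 2 (B) by series/parallel combination:
  Rs1 = R1 + R2 (series, joined only at node 1) = 1000 + 200 = 1200 Ω
R_eq = 1.2 kΩ

Final answer: 1.2 kΩ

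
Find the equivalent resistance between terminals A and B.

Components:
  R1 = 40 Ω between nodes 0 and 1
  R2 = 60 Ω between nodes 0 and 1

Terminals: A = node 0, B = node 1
Reduce the network between node 0 (A) and node 1 (B) by series/parallel combination:
  Rp1 = R1 ‖ R2 (parallel, both between nodes 0 and 1) = 1/(1/40 + 1/60) = 24 Ω
R_eq = 24 Ω

Final answer: 24 Ω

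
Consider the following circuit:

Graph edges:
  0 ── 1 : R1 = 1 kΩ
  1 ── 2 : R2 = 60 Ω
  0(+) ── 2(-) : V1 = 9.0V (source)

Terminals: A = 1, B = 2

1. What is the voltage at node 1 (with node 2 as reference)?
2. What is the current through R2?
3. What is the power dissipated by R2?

Nodal analysis, taking node 2 as the 0 V reference.
Source V1 fixes V_0 = 9 V.
KCL at each unknown node (sum of currents leaving = 0; resistances in Ω):
  Node 1: (V_1 - 9)/1000 + (V_1 - 0)/60 = 0
Collecting terms: 0.01767 × V_1 = 0.009  =>  V_1 = 0.5094 V
Part 1:
  Read off the nodal solution: V_1 = 0.5094 V
Part 2:
  I_R2 = (V_1 - V_2)/R2 = (0.5094 - 0)/60 = 0.008491 A
  Magnitude: I_R2 = 0.008491 A
Part 3:
  I_R2 = (V_1 - V_2)/R2 = (0.5094 - 0)/60 = 0.008491 A
  P_R2 = I_R2² × R2 = (0.008491)² × 60 = 0.004325 W

Final answers:
1. V_1 = 0.5094 V
2. I_R2 = 0.008491 A
3. P_R2 = 0.004325 W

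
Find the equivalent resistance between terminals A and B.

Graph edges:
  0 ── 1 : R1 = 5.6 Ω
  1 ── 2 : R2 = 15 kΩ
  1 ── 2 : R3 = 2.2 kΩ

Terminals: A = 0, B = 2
Reduce the network between node 0 (A) and node 2 (B) by series/parallel combination:
  Rp1 = R2 ‖ R3 (parallel, both between nodes 1 and 2) = 1/(1/15000 + 1/2200) = 1919 Ω
  Rs1 = R1 + Rp1 (series, joined only at node 1) = 5.6 + 1919 = 1924 Ω
R_eq = 1.924 kΩ

Final answer: 1.924 kΩ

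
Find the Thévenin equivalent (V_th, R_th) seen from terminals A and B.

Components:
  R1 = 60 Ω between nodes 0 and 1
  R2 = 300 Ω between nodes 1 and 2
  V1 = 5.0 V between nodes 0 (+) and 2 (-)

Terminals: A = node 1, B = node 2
Step 1 — V_th is the open-circuit voltage V_A - V_B (nothing connected across the terminals).
Nodal analysis, taking node 2 as the 0 V reference.
Source V1 fixes V_0 = 5 V.
KCL at each unknown node (sum of currents leaving = 0; resistances in Ω):
  Node 1: (V_1 - 5)/60 + (V_1 - 0)/300 = 0
Collecting terms: 0.02 × V_1 = 0.08333  =>  V_1 = 4.167 V
V_th = V_1 - V_2 = 4.167 - 0 = 4.167 V
Step 2 — R_th: zero the source — replace V1 by a short circuit (node 2 merges into node 0) — and find the resistance seen between A (node 1) and B (node 0).
Reduce the network between node 1 (A) and node 0 (B) by series/parallel combination:
  Rp1 = R1 ‖ R2 (parallel, both between nodes 0 and 1) = 1/(1/60 + 1/300) = 50 Ω
R_th = 50 Ω

Final answer: V_th = 4.167 V, R_th = 50 Ω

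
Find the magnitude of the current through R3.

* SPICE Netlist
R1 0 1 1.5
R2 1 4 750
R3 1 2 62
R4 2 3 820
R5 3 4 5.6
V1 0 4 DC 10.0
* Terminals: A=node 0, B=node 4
Nodal analysis, taking node 4 as the 0 V reference.
Source V1 fixes V_0 = 10 V.
KCL at each unknown node (sum of currents leaving = 0; resistances in Ω):
  Node 1: (V_1 - 10)/1.5 + (V_1 - 0)/750 + (V_1 - V_2)/62 = 0
  Node 2: (V_2 - V_1)/62 + (V_2 - V_3)/820 = 0
  Node 3: (V_3 - V_2)/820 + (V_3 - 0)/5.6 = 0
Collecting terms (coefficients in siemens):
  0.6841·V_1 - 0.01613·V_2 = 6.667
  0.01735·V_2 - 0.01613·V_1 - 0.00122·V_3 = 0
  0.1798·V_3 - 0.00122·V_2 = 0
Solving these 3 simultaneous equations (Gaussian elimination) gives:
  V_1 = 9.963 V, V_2 = 9.267 V, V_3 = 0.06286 V
I_R3 = (V_1 - V_2)/R3 = (9.963 - 9.267)/62 = 0.01122 A
|I_R3| = 0.01122 A

Final answer: |I_R3| = 0.01122 A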